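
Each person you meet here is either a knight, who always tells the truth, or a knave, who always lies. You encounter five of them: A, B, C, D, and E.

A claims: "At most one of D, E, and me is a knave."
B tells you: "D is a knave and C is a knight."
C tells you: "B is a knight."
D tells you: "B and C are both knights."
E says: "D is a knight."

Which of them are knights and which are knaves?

A: knave, B: knave, C: knave, D: knave, E: knave

Consider A. Suppose A is a knight.
Then no assignment of the remaining roles makes every statement match its speaker's type — contradiction.
So A is a knave.
Consider B. Suppose B is a knight.
Then no assignment of the remaining roles makes every statement match its speaker's type — contradiction.
So B is a knave.
With that fixed, C's statement is false, so C is a knave.
With that fixed, D's statement is false, so D is a knave.
With that fixed, E's statement is false, so E is a knave.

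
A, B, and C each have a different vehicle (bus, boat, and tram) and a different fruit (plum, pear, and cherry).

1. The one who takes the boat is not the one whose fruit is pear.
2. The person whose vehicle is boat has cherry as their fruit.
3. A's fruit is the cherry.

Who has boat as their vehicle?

A

With clues 1–3, B and C are impossible for the one with vehicle boat.
That leaves A.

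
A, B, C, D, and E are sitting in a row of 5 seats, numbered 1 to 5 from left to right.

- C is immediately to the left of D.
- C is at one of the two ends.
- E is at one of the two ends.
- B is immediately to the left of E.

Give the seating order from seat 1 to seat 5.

C, D, A, B, E

From clue 1: C is in {1,2,3,4}.
From clues 1–2: C → seat 1, D → seat 2.
From clues 1–3: E → seat 5.
From clues 1–4: A → seat 3, B → seat 4.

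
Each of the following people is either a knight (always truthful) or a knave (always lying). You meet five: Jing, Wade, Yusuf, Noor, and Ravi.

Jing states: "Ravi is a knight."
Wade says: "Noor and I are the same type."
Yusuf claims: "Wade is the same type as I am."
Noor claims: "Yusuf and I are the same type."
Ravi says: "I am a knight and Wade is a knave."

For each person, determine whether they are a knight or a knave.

Jing: knave, Wade: knight, Yusuf: knight, Noor: knight, Ravi: knave

Consider Jing. Suppose Jing is a knight.
Then no assignment of the remaining roles makes every statement match its speaker's type — contradiction.
So Jing is a knave.
Consider Wade. Suppose Wade is a knave.
Then whichever role Yusuf has, Yusuf's statement has the wrong truth value — contradiction.
So Wade is a knight.
With that fixed, Ravi's statement is false, so Ravi is a knave.
Consider Yusuf. Suppose Yusuf is a knave.
Then whichever role Noor has, Noor's statement has the wrong truth value — contradiction.
So Yusuf is a knight.
Consider Noor. Suppose Noor is a knave.
Then Wade's statement comes out false, contradicting Wade being a knight.
So Noor is a knight.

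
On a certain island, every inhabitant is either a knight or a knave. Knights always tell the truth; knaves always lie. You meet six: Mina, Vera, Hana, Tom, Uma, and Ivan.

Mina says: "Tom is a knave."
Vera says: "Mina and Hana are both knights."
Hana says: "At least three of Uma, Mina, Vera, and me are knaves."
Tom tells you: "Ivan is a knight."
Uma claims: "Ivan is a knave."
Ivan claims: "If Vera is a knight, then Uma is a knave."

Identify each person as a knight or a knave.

Mina: knave, Vera: knave, Hana: knight, Tom: knight, Uma: knave, Ivan: knight

Consider Mina. Suppose Mina is a knight.
Then no assignment of the remaining roles makes every statement match its speaker's type — contradiction.
So Mina is a knave.
With that fixed, Vera's statement is false, so Vera is a knave.
With that fixed, Ivan's statement is true, so Ivan is a knight.
With that fixed, Tom's statement is true, so Tom is a knight.
With that fixed, Uma's statement is false, so Uma is a knave.
With that fixed, Hana's statement is true, so Hana is a knight.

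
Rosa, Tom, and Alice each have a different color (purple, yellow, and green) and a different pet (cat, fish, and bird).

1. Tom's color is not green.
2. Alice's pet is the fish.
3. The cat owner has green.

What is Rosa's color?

With clues 1–3, purple and yellow are impossible for Rosa's color.
That leaves green.

green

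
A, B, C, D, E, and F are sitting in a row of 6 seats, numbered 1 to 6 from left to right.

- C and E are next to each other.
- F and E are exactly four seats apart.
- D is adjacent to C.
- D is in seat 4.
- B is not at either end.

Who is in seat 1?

A

With clues 1–3, C and D are ruled out for seat 1.
With clues 1–4, E and F are ruled out for seat 1.
With clues 1–5, B is ruled out for seat 1.
So seat 1 is A.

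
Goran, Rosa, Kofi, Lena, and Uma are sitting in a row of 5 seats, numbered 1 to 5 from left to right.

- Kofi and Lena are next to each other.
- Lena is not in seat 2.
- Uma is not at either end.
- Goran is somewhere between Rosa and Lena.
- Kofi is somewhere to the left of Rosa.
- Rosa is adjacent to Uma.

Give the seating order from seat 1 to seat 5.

From clues 1–2: Kofi is in {2,3,4,5}.
From clues 1–3: Uma is in {2,3,4}.
From clues 1–4: Rosa is in {1,5}.
From clues 1–5: Lena → seat 1, Kofi → seat 2, Rosa → seat 5.
From clues 1–6: Goran → seat 3, Uma → seat 4.

Lena, Kofi, Goran, Uma, Rosa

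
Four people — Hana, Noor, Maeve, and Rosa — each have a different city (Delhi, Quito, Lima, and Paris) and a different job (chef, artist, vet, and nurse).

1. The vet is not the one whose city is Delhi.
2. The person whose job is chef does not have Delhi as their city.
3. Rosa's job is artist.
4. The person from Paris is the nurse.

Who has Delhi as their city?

Rosa

With clues 1–4, Hana, Maeve, and Noor are impossible for the one with city Delhi.
That leaves Rosa.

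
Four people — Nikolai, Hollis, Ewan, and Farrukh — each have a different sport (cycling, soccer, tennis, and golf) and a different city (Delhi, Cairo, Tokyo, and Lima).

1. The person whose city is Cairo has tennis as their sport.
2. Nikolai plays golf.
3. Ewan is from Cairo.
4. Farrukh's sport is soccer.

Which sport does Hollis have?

With clues 1–2, golf is impossible for Hollis's sport.
With clues 1–3, tennis is impossible for Hollis's sport.
With clues 1–4, soccer is impossible for Hollis's sport.
That leaves cycling.

cycling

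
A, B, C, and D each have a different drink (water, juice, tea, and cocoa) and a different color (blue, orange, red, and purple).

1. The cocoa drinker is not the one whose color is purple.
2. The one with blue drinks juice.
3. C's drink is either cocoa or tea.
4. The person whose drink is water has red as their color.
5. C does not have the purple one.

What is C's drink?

cocoa

With clues 1–3, juice and water are impossible for C's drink.
With clues 1–5, tea is impossible for C's drink.
That leaves cocoa.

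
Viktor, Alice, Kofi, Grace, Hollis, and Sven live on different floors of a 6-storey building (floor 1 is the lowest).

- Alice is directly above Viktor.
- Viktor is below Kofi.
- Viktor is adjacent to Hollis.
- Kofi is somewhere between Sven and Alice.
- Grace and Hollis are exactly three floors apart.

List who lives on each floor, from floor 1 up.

From clue 1: Viktor is in {1,2,3,4,5}.
From clues 1–2: Viktor is in {1,2,3,4}.
From clues 1–3: Viktor is in {2,3,4}.
From clues 1–4: Viktor is in {2,3}.
From clues 1–5: Hollis → floor 1, Viktor → floor 2, Alice → floor 3, Grace → floor 4, Kofi → floor 5, Sven → floor 6.

Hollis, Viktor, Alice, Grace, Kofi, Sven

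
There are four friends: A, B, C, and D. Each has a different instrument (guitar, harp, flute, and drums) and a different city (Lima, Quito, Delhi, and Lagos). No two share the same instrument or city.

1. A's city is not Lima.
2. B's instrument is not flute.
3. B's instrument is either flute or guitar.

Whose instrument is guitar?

B

With clues 1–3, A, C, and D are impossible for the one with instrument guitar.
That leaves B.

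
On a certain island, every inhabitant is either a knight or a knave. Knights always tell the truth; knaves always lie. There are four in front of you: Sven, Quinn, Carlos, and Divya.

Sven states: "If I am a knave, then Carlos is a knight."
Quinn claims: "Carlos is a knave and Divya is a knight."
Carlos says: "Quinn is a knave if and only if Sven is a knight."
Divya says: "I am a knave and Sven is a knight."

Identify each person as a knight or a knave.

Sven: knave, Quinn: knave, Carlos: knave, Divya: knave

Consider Sven. Suppose Sven is a knight.
Then whichever role Divya has, Divya's statement has the wrong truth value — contradiction.
So Sven is a knave.
With that fixed, Divya's statement is false, so Divya is a knave.
With that fixed, Quinn's statement is false, so Quinn is a knave.
With that fixed, Carlos's statement is false, so Carlos is a knave.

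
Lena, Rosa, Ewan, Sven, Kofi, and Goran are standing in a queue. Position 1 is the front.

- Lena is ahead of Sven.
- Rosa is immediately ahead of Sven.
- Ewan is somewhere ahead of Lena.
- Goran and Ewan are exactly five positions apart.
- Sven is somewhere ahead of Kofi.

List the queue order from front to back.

Ewan, Lena, Rosa, Sven, Kofi, Goran

From clue 1: Lena is in {1,2,3,4,5}.
From clues 1–2: Lena is in {1,2,3,4}.
From clues 1–3: Lena is in {2,3,4}.
From clues 1–4: Ewan → position 1, Goran → position 6.
From clues 1–5: Lena → position 2, Rosa → position 3, Sven → position 4, Kofi → position 5.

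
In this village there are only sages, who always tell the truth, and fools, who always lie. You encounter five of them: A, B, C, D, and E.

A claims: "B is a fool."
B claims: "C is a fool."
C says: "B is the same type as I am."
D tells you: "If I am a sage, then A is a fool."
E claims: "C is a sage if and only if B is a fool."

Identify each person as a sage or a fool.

Consider A. Suppose A is a sage.
Then whichever role D has, D's statement has the wrong truth value — contradiction.
So A is a fool.
With that fixed, D's statement is true, so D is a sage.
Consider B. Suppose B is a fool.
Then A's statement comes out true, contradicting A being a fool.
So B is a sage.
Consider C. Suppose C is a sage.
Then B's statement comes out false, contradicting B being a sage.
So C is a fool.
With that fixed, E's statement is true, so E is a sage.

A: fool, B: sage, C: fool, D: sage, E: sage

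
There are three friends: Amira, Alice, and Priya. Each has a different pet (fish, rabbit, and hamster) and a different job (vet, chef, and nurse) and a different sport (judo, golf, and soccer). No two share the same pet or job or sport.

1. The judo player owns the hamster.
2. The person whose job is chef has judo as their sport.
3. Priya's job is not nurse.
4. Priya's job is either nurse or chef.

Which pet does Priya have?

With clues 1–4, fish and rabbit are impossible for Priya's pet.
That leaves hamster.

hamster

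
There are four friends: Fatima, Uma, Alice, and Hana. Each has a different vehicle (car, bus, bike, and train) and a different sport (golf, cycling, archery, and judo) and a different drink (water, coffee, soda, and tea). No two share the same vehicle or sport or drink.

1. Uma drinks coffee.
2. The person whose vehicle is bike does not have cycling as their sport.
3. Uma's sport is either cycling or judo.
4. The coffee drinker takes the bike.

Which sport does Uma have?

With clues 1–3, archery and golf are impossible for Uma's sport.
With clues 1–4, cycling is impossible for Uma's sport.
That leaves judo.

judo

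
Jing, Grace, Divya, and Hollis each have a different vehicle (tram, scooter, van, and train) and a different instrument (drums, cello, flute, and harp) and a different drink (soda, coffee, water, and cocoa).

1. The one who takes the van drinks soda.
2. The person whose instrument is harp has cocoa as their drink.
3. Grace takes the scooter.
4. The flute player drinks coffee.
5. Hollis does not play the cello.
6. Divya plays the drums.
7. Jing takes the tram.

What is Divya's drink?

soda

With clues 1–6, cocoa and coffee are impossible for Divya's drink.
With clues 1–7, water is impossible for Divya's drink.
That leaves soda.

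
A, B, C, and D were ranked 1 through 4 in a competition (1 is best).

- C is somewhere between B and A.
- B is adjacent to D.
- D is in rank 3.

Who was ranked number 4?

B

With clue 1, C is ruled out for rank 4.
With clues 1–3, A and D are ruled out for rank 4.
So rank 4 is B.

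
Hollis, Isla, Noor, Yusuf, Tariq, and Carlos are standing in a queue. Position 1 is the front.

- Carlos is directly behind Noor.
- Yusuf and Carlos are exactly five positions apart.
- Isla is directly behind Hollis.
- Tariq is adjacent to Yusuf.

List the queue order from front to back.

From clue 1: Noor is in {1,2,3,4,5}.
From clues 1–2: Yusuf → position 1, Noor → position 5, Carlos → position 6.
From clues 1–3: Hollis is in {2,3}.
From clues 1–4: Tariq → position 2, Hollis → position 3, Isla → position 4.

Yusuf, Tariq, Hollis, Isla, Noor, Carlos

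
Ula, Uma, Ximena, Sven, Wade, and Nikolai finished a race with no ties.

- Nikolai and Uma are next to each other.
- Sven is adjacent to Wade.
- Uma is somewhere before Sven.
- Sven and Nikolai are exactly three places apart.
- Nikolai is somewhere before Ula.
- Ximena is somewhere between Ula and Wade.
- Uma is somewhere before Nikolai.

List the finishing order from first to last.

From clues 1–3: Uma is in {1,2,3,4}.
From clues 1–4: Sven is in {4,5,6}.
From clues 1–5: Uma is in {1,2,3}.
From clues 1–6: Ula is in {3,6}.
From clues 1–7: Uma → place 1, Nikolai → place 2, Ula → place 3, Ximena → place 4, Sven → place 5, Wade → place 6.

Uma, Nikolai, Ula, Ximena, Sven, Wade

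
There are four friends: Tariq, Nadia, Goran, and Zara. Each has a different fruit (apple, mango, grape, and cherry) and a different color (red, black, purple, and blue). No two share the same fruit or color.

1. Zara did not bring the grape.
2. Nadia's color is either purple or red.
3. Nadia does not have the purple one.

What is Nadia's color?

With clues 1–2, black and blue are impossible for Nadia's color.
With clues 1–3, purple is impossible for Nadia's color.
That leaves red.

red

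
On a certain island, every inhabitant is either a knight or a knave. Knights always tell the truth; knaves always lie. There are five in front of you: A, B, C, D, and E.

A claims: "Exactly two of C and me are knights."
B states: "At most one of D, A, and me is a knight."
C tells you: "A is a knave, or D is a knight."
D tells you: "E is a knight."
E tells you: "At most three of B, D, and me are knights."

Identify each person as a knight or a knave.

A: knight, B: knave, C: knight, D: knight, E: knight

Regardless of anyone's role, E's statement is true, so E is a knight.
With that fixed, D's statement is true, so D is a knight.
With that fixed, C's statement is true, so C is a knight.
Consider A. Suppose A is a knave.
Then whichever role B has, B's statement has the wrong truth value — contradiction.
So A is a knight.
With that fixed, B's statement is false, so B is a knave.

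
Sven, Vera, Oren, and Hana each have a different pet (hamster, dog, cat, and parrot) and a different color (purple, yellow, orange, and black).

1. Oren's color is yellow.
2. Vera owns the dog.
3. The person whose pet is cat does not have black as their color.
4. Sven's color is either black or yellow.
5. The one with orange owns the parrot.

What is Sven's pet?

With clues 1–2, dog is impossible for Sven's pet.
With clues 1–4, cat is impossible for Sven's pet.
With clues 1–5, parrot is impossible for Sven's pet.
That leaves hamster.

hamster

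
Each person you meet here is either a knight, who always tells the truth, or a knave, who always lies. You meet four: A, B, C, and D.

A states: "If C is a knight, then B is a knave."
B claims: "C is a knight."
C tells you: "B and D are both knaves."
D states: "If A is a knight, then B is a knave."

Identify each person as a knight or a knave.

A: knight, B: knave, C: knave, D: knight

Consider A. Suppose A is a knave.
Then no assignment of the remaining roles makes every statement match its speaker's type — contradiction.
So A is a knight.
Consider B. Suppose B is a knight.
Then no assignment of the remaining roles makes every statement match its speaker's type — contradiction.
So B is a knave.
With that fixed, D's statement is true, so D is a knight.
With that fixed, C's statement is false, so C is a knave.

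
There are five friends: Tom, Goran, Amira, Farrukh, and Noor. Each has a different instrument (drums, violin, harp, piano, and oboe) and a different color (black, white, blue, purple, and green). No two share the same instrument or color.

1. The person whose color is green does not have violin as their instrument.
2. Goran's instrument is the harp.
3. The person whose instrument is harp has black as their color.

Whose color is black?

With clues 1–3, Amira, Farrukh, Noor, and Tom are impossible for the one with color black.
That leaves Goran.

Goran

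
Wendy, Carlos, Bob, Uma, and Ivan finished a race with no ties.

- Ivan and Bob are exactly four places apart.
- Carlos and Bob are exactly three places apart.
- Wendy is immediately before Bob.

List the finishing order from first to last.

From clue 1: Bob is in {1,5}.
From clues 1–2: Carlos is in {2,4}.
From clues 1–3: Ivan → place 1, Carlos → place 2, Uma → place 3, Wendy → place 4, Bob → place 5.

Ivan, Carlos, Uma, Wendy, Bob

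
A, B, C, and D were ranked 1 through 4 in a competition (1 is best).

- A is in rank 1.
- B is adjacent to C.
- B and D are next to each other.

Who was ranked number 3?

B

With clue 1, A is ruled out for rank 3.
With clues 1–2, D is ruled out for rank 3.
With clues 1–3, C is ruled out for rank 3.
So rank 3 is B.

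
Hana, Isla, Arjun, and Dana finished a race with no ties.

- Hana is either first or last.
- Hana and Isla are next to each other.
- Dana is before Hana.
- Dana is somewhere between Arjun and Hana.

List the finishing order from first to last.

Arjun, Dana, Isla, Hana

From clue 1: Hana is in {1,4}.
From clues 1–3: Isla → place 3, Hana → place 4.
From clues 1–4: Arjun → place 1, Dana → place 2.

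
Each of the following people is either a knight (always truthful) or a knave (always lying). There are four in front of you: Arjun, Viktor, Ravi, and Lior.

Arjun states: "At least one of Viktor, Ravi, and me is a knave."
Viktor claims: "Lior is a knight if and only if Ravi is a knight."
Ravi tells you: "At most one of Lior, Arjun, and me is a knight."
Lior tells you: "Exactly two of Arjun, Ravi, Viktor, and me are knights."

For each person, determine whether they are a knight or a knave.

Arjun: knight, Viktor: knave, Ravi: knave, Lior: knight

Consider Arjun. Suppose Arjun is a knave.
Then Arjun's own statement would have to be false, but it can't be — contradiction.
So Arjun is a knight.
Consider Viktor. Suppose Viktor is a knight.
Then no assignment of the remaining roles makes every statement match its speaker's type — contradiction.
So Viktor is a knave.
Consider Ravi. Suppose Ravi is a knight.
Then Ravi's own statement would have to be true, but it can't be — contradiction.
So Ravi is a knave.
Consider Lior. Suppose Lior is a knave.
Then Viktor's statement comes out true, contradicting Viktor being a knave.
So Lior is a knight.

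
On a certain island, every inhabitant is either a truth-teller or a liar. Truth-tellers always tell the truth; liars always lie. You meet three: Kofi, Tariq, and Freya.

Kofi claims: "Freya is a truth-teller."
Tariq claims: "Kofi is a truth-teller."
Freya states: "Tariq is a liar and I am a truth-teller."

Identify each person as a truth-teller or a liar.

Kofi: liar, Tariq: liar, Freya: liar

Consider Kofi. Suppose Kofi is a truth-teller.
Then no assignment of the remaining roles makes every statement match its speaker's type — contradiction.
So Kofi is a liar.
With that fixed, Tariq's statement is false, so Tariq is a liar.
Consider Freya. Suppose Freya is a truth-teller.
Then Kofi's statement comes out true, contradicting Kofi being a liar.
So Freya is a liar.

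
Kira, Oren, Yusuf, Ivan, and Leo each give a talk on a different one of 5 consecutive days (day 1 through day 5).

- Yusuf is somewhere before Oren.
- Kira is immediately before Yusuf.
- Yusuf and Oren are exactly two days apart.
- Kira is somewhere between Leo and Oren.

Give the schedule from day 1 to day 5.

From clue 1: Oren is in {2,3,4,5}.
From clues 1–2: Kira is in {1,2,3}.
From clues 1–3: Kira is in {1,2}.
From clues 1–4: Leo → day 1, Kira → day 2, Yusuf → day 3, Ivan → day 4, Oren → day 5.

Leo, Kira, Yusuf, Ivan, Oren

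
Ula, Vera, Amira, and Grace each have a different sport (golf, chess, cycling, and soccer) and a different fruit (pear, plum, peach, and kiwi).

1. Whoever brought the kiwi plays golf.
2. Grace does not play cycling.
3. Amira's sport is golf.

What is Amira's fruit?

kiwi

With clues 1–3, peach, pear, and plum are impossible for Amira's fruit.
That leaves kiwi.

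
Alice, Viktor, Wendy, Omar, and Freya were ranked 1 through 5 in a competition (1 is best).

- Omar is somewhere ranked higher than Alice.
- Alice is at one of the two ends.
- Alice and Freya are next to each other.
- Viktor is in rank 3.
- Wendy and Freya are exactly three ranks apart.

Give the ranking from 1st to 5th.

From clue 1: Alice is in {2,3,4,5}.
From clues 1–2: Alice → rank 5.
From clues 1–3: Freya → rank 4.
From clues 1–4: Viktor → rank 3.
From clues 1–5: Wendy → rank 1, Omar → rank 2.

Wendy, Omar, Viktor, Freya, Alice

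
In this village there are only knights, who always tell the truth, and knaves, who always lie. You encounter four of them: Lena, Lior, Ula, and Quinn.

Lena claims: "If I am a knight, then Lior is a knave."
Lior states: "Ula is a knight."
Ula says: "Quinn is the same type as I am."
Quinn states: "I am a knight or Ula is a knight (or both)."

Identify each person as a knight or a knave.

Lena: knight, Lior: knave, Ula: knave, Quinn: knight

Consider Lena. Suppose Lena is a knave.
Then Lena's own statement would have to be false, but it can't be — contradiction.
So Lena is a knight.
Consider Lior. Suppose Lior is a knight.
Then Lena's statement comes out false, contradicting Lena being a knight.
So Lior is a knave.
Consider Ula. Suppose Ula is a knight.
Then Lior's statement comes out true, contradicting Lior being a knave.
So Ula is a knave.
Consider Quinn. Suppose Quinn is a knave.
Then Ula's statement comes out true, contradicting Ula being a knave.
So Quinn is a knight.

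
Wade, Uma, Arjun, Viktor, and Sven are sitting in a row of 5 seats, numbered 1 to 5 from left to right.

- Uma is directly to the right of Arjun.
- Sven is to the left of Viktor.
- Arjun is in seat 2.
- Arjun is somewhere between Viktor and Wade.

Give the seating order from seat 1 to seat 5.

Wade, Arjun, Uma, Sven, Viktor

From clue 1: Uma is in {2,3,4,5}.
From clues 1–3: Arjun → seat 2, Uma → seat 3.
From clues 1–4: Wade → seat 1, Sven → seat 4, Viktor → seat 5.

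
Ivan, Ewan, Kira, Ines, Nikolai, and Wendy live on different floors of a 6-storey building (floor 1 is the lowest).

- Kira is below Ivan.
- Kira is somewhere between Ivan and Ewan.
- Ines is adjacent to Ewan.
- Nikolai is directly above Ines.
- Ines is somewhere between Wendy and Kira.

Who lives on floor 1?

With clue 1, Ivan is ruled out for floor 1.
With clues 1–2, Kira is ruled out for floor 1.
With clues 1–4, Ines and Nikolai are ruled out for floor 1.
With clues 1–5, Ewan is ruled out for floor 1.
So floor 1 is Wendy.

Wendy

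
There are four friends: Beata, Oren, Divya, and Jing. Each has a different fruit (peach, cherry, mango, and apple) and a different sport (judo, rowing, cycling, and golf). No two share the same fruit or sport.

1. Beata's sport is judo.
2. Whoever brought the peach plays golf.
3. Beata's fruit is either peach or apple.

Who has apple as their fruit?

Beata

With clues 1–3, Divya, Jing, and Oren are impossible for the one with fruit apple.
That leaves Beata.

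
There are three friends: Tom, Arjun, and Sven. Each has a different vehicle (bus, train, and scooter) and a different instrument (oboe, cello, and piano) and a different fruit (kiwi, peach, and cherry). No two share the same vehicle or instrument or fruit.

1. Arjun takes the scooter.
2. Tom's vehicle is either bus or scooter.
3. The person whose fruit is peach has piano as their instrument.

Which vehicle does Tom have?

bus

Clue 1 rules out scooter for Tom's vehicle.
With clues 1–2, train is impossible for Tom's vehicle.
That leaves bus.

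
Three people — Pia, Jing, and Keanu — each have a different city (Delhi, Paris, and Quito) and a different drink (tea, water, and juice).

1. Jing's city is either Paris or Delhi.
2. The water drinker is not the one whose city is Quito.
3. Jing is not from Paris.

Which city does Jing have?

Clue 1 rules out Quito for Jing's city.
With clues 1–3, Paris is impossible for Jing's city.
That leaves Delhi.

Delhi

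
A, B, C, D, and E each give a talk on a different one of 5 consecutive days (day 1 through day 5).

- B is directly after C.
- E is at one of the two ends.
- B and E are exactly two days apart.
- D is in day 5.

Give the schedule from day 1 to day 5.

E, C, B, A, D

From clue 1: B is in {2,3,4,5}.
From clues 1–2: E is in {1,5}.
From clues 1–3: C → day 2, B → day 3.
From clues 1–4: E → day 1, A → day 4, D → day 5.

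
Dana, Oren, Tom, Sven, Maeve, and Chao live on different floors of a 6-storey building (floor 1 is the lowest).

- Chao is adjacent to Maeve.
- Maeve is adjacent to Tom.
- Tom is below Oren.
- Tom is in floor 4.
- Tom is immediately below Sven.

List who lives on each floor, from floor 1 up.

From clues 1–2: Maeve is in {2,3,4,5}.
From clues 1–3: Oren is in {4,5,6}.
From clues 1–4: Chao → floor 2, Maeve → floor 3, Tom → floor 4.
From clues 1–5: Dana → floor 1, Sven → floor 5, Oren → floor 6.

Dana, Chao, Maeve, Tom, Sven, Oren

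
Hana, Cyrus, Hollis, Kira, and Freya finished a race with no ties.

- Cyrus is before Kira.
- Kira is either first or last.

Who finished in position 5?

With clue 1, Cyrus is ruled out for place 5.
With clues 1–2, Freya, Hana, and Hollis are ruled out for place 5.
So place 5 is Kira.

Kira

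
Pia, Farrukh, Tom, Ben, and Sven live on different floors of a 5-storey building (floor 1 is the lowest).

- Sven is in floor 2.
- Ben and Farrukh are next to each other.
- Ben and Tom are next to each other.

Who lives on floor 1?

With clue 1, Sven is ruled out for floor 1.
With clues 1–2, Ben and Farrukh are ruled out for floor 1.
With clues 1–3, Tom is ruled out for floor 1.
So floor 1 is Pia.

Pia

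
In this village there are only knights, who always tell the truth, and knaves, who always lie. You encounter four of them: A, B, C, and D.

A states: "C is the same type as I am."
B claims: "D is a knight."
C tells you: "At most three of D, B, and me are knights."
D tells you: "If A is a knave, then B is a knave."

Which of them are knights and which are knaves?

Regardless of anyone's role, C's statement is true, so C is a knight.
Consider A. Suppose A is a knave.
Then no assignment of the remaining roles makes every statement match its speaker's type — contradiction.
So A is a knight.
With that fixed, D's statement is true, so D is a knight.
With that fixed, B's statement is true, so B is a knight.

A: knight, B: knight, C: knight, D: knight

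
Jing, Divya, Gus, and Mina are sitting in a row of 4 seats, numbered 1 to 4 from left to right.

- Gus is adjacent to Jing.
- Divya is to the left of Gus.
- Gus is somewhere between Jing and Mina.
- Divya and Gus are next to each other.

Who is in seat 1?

With clues 1–2, Gus and Jing are ruled out for seat 1.
With clues 1–4, Divya is ruled out for seat 1.
So seat 1 is Mina.

Mina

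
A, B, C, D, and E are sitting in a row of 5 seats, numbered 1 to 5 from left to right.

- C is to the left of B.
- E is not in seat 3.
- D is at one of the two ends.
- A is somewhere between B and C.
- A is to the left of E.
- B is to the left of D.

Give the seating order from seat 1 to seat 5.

C, A, B, E, D

From clue 1: B is in {2,3,4,5}.
From clues 1–3: D is in {1,5}.
From clues 1–5: A is in {2,3}.
From clues 1–6: C → seat 1, A → seat 2, B → seat 3, E → seat 4, D → seat 5.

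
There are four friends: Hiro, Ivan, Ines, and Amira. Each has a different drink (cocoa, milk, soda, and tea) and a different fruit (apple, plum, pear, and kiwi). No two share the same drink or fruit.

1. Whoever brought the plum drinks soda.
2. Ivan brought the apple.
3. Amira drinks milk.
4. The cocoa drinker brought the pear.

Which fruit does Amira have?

With clues 1–2, apple is impossible for Amira's fruit.
With clues 1–3, plum is impossible for Amira's fruit.
With clues 1–4, pear is impossible for Amira's fruit.
That leaves kiwi.

kiwi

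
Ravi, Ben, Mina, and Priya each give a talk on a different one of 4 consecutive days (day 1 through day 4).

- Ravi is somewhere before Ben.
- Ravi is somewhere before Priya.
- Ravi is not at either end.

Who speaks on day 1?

Mina

With clue 1, Ben is ruled out for day 1.
With clues 1–2, Priya is ruled out for day 1.
With clues 1–3, Ravi is ruled out for day 1.
So day 1 is Mina.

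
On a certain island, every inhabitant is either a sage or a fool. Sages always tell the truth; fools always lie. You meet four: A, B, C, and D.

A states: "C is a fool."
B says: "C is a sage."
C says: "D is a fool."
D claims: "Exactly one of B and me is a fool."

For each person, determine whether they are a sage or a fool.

Consider A. Suppose A is a fool.
Then no assignment of the remaining roles makes every statement match its speaker's type — contradiction.
So A is a sage.
Consider B. Suppose B is a sage.
Then whichever role D has, D's statement has the wrong truth value — contradiction.
So B is a fool.
Consider C. Suppose C is a sage.
Then A's statement comes out false, contradicting A being a sage.
So C is a fool.
Consider D. Suppose D is a fool.
Then C's statement comes out true, contradicting C being a fool.
So D is a sage.

A: sage, B: fool, C: fool, D: sage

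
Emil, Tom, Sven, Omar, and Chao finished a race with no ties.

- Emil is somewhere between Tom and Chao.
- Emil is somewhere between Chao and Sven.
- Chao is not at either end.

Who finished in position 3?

Emil

With clues 1–2, Chao is ruled out for place 3.
With clues 1–3, Omar, Sven, and Tom are ruled out for place 3.
So place 3 is Emil.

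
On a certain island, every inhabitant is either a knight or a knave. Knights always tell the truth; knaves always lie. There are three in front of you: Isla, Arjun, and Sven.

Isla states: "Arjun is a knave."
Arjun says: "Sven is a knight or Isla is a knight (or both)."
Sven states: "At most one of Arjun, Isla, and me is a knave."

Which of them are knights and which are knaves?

Isla: knave, Arjun: knight, Sven: knight

Consider Isla. Suppose Isla is a knight.
Then no assignment of the remaining roles makes every statement match its speaker's type — contradiction.
So Isla is a knave.
Consider Arjun. Suppose Arjun is a knave.
Then Isla's statement comes out true, contradicting Isla being a knave.
So Arjun is a knight.
Consider Sven. Suppose Sven is a knave.
Then Arjun's statement comes out false, contradicting Arjun being a knight.
So Sven is a knight.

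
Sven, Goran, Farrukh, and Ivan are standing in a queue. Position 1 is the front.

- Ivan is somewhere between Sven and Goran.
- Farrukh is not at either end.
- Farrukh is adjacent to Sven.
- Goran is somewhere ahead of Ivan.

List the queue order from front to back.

Goran, Ivan, Farrukh, Sven

From clue 1: Ivan is in {2,3}.
From clues 1–2: Sven is in {1,4}.
From clues 1–4: Goran → position 1, Ivan → position 2, Farrukh → position 3, Sven → position 4.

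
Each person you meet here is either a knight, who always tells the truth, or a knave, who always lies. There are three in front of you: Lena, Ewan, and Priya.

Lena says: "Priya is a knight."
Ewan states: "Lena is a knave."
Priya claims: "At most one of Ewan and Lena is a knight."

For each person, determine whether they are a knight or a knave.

Lena: knight, Ewan: knave, Priya: knight

Consider Lena. Suppose Lena is a knave.
Then no assignment of the remaining roles makes every statement match its speaker's type — contradiction.
So Lena is a knight.
With that fixed, Ewan's statement is false, so Ewan is a knave.
With that fixed, Priya's statement is true, so Priya is a knight.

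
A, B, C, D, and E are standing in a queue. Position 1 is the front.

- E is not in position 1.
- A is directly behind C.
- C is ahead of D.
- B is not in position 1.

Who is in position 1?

With clue 1, E is ruled out for position 1.
With clues 1–2, A is ruled out for position 1.
With clues 1–3, D is ruled out for position 1.
With clues 1–4, B is ruled out for position 1.
So position 1 is C.

C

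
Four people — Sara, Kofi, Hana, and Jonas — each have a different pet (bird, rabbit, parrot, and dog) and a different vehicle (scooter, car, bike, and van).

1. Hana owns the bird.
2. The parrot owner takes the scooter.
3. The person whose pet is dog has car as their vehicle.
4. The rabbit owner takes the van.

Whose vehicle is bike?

With clues 1–4, Jonas, Kofi, and Sara are impossible for the one with vehicle bike.
That leaves Hana.

Hana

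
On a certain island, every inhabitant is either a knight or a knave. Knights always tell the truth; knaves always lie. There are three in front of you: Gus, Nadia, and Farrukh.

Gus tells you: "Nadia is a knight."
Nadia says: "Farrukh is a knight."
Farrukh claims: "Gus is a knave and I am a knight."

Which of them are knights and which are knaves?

Gus: knave, Nadia: knave, Farrukh: knave

Consider Gus. Suppose Gus is a knight.
Then no assignment of the remaining roles makes every statement match its speaker's type — contradiction.
So Gus is a knave.
Consider Nadia. Suppose Nadia is a knight.
Then Gus's statement comes out true, contradicting Gus being a knave.
So Nadia is a knave.
Consider Farrukh. Suppose Farrukh is a knight.
Then Nadia's statement comes out true, contradicting Nadia being a knave.
So Farrukh is a knave.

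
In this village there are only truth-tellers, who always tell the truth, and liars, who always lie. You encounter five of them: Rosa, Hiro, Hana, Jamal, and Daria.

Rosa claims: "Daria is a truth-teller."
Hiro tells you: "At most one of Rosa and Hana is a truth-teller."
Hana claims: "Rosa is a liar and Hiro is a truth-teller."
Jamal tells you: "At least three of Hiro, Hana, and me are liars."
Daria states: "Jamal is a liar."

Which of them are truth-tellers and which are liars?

Rosa: truth-teller, Hiro: truth-teller, Hana: liar, Jamal: liar, Daria: truth-teller

Consider Rosa. Suppose Rosa is a liar.
Then no assignment of the remaining roles makes every statement match its speaker's type — contradiction.
So Rosa is a truth-teller.
With that fixed, Hana's statement is false, so Hana is a liar.
With that fixed, Hiro's statement is true, so Hiro is a truth-teller.
With that fixed, Jamal's statement is false, so Jamal is a liar.
With that fixed, Daria's statement is true, so Daria is a truth-teller.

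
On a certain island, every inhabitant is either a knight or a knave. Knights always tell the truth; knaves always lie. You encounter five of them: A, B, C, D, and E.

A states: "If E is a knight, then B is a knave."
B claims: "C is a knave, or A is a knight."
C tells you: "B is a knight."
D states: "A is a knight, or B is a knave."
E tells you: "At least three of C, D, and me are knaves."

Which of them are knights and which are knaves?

Consider A. Suppose A is a knave.
Then no assignment of the remaining roles makes every statement match its speaker's type — contradiction.
So A is a knight.
With that fixed, B's statement is true, so B is a knight.
With that fixed, C's statement is true, so C is a knight.
With that fixed, D's statement is true, so D is a knight.
With that fixed, E's statement is false, so E is a knave.

A: knight, B: knight, C: knight, D: knight, E: knave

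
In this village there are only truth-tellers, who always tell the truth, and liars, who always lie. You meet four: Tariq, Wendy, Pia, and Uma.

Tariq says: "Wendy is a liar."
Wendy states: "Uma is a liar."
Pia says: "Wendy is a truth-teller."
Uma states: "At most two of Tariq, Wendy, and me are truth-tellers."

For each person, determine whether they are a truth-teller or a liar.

Consider Tariq. Suppose Tariq is a liar.
Then no assignment of the remaining roles makes every statement match its speaker's type — contradiction.
So Tariq is a truth-teller.
Consider Wendy. Suppose Wendy is a truth-teller.
Then Tariq's statement comes out false, contradicting Tariq being a truth-teller.
So Wendy is a liar.
With that fixed, Pia's statement is false, so Pia is a liar.
With that fixed, Uma's statement is true, so Uma is a truth-teller.

Tariq: truth-teller, Wendy: liar, Pia: liar, Uma: truth-teller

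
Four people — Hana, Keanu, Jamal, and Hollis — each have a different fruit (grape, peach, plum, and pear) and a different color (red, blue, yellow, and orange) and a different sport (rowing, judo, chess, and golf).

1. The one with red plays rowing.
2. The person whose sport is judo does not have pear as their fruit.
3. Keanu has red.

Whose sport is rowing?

Keanu

With clues 1–3, Hana, Hollis, and Jamal are impossible for the one with sport rowing.
That leaves Keanu.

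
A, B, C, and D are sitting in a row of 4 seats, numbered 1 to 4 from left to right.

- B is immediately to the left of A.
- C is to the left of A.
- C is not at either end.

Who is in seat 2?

C

With clues 1–2, A is ruled out for seat 2.
With clues 1–3, B and D are ruled out for seat 2.
So seat 2 is C.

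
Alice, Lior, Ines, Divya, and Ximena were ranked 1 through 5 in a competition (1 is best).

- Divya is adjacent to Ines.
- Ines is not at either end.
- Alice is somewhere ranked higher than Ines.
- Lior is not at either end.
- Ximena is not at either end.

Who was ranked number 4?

Ines

With clues 1–3, Alice is ruled out for rank 4.
With clues 1–4, Ximena is ruled out for rank 4.
With clues 1–5, Divya and Lior are ruled out for rank 4.
So rank 4 is Ines.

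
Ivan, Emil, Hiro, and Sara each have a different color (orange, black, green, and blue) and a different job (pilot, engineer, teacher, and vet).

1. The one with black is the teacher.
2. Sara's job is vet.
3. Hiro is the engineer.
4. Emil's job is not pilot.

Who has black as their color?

Emil

With clues 1–2, Sara is impossible for the one with color black.
With clues 1–3, Hiro is impossible for the one with color black.
With clues 1–4, Ivan is impossible for the one with color black.
That leaves Emil.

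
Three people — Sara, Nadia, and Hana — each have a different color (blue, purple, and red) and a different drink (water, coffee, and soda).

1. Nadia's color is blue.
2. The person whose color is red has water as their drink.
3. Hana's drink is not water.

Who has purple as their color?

Clue 1 rules out Nadia for the one with color purple.
With clues 1–3, Sara is impossible for the one with color purple.
That leaves Hana.

Hana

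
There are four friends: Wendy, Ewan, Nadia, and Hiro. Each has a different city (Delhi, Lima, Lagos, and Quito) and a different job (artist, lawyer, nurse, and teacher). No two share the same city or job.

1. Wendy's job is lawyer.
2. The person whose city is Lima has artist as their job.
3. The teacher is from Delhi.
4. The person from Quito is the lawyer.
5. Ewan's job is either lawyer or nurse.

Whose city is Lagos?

With clues 1–4, Wendy is impossible for the one with city Lagos.
With clues 1–5, Hiro and Nadia are impossible for the one with city Lagos.
That leaves Ewan.

Ewan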